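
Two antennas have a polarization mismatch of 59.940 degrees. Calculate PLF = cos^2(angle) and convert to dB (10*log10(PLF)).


PLF_linear = cos^2(59.940 deg) = 0.2509074
PLF_dB = 10 * log10(0.2509074) = -6.005 dB

-6.005 dB


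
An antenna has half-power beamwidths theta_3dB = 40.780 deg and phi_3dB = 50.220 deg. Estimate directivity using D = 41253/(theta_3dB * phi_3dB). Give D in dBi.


D_linear = 41253 / (40.780 * 50.220) = 20.14335
D_dBi = 10 * log10(20.14335) = 13.04 dBi

13.04 dBi


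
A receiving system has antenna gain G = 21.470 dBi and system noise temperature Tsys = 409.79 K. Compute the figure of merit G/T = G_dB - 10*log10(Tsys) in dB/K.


G/T = 21.470 - 10*log10(409.79) = 21.470 - 26.12561 = -4.656 dB/K

-4.656 dB/K


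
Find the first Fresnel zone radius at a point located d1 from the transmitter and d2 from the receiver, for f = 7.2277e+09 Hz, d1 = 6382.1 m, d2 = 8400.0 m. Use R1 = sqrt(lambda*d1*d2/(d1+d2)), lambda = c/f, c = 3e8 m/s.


lambda = c / f = 3.0000e+08 / 7.2277e+09 = 0.04150698 m
R1 = sqrt(0.04150698 * 6382.1 * 8400.0 / (6382.1 + 8400.0)) = 12.27 m

12.27 m


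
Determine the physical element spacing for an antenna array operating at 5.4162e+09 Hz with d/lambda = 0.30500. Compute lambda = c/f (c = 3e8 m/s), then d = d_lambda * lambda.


lambda = c / f = 3.0000e+08 / 5.4162e+09 = 0.05538939 m
d = 0.30500 * 0.05538939 = 0.01689 m

0.01689 m


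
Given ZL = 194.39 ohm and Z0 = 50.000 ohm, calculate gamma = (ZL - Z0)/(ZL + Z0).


gamma = (194.39 - 50.000) / (194.39 + 50.000) = 0.5908

0.5908


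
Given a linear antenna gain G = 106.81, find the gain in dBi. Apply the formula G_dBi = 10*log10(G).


G_dBi = 10 * log10(106.81) = 20.29 dBi

20.29 dBi


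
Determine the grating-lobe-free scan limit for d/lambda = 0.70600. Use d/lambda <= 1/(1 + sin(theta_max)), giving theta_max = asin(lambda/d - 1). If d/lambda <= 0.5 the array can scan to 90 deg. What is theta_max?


lambda/d - 1 = 1/0.70600 - 1 = 0.4164306
theta_max = asin(0.4164306) = 24.61 deg

24.61 deg


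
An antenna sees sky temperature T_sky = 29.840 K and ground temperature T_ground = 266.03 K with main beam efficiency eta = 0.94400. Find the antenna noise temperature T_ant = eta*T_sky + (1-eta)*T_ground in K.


T_ant = 0.94400 * 29.840 + (1 - 0.94400) * 266.03 = 43.07 K

43.07 K


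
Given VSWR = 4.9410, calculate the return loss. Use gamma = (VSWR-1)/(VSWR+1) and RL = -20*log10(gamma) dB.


gamma = (4.9410 - 1) / (4.9410 + 1) = 0.6633563
RL = -20 * log10(0.6633563) = 3.565 dB

3.565 dB


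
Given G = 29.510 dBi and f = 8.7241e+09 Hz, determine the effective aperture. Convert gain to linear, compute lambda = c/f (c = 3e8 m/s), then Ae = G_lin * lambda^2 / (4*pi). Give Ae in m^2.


lambda = c / f = 3.0000e+08 / 8.7241e+09 = 0.03438750 m
G_linear = 10^(29.510/10) = 893.3055
Ae = G_linear * lambda^2 / (4*pi) = 893.3055 * 0.03438750^2 / (4*pi) = 0.08406 m^2

0.08406 m^2


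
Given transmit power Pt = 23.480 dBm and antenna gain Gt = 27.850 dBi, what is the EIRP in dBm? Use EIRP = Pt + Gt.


EIRP = Pt + Gt = 23.480 + 27.850 = 51.33 dBm

51.33 dBm


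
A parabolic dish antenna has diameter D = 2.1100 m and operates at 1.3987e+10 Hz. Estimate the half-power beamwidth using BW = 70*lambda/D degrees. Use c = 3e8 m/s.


lambda = c / f = 3.0000e+08 / 1.3987e+10 = 0.02144849 m
BW = 70 * 0.02144849 / 2.1100 = 0.7116 deg

0.7116 deg


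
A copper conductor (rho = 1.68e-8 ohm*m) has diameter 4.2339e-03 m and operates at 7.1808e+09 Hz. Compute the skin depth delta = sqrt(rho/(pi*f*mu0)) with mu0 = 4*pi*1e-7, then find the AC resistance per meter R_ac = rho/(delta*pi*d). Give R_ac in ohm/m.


delta = sqrt(1.68e-8 / (pi * 7.1808e+09 * 4*pi*1e-7)) = 7.698185e-07 m
R_ac = 1.68e-8 / (7.698185e-07 * pi * 4.2339e-03) = 1.641 ohm/m

1.641 ohm/m


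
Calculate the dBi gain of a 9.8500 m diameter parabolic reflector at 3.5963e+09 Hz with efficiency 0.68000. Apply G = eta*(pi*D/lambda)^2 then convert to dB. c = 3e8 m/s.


lambda = c / f = 3.0000e+08 / 3.5963e+09 = 0.08341907 m
G_linear = 0.68000 * (pi * 9.8500 / 0.08341907)^2 = 93572.97
G_dBi = 10 * log10(93572.97) = 49.71 dBi

49.71 dBi


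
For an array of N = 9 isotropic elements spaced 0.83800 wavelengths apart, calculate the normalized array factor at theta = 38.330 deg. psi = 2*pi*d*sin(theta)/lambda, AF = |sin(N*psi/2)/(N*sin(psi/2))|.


psi = 2*pi*0.83800*sin(38.330 deg) = 3.265491 rad
AF = |sin(9*3.265491/2) / (9*sin(3.265491/2))| = 0.09447

0.09447


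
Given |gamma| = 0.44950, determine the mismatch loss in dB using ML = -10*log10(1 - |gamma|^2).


ML = -10 * log10(1 - 0.44950^2) = -10 * log10(0.79794975) = 0.9802 dB

0.9802 dB


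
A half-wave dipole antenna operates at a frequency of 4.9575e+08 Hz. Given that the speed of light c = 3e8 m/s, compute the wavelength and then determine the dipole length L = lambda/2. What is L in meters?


lambda = c / f = 3.0000e+08 / 4.9575e+08 = 0.6051437 m
L = lambda / 2 = 0.6051437 / 2 = 0.3026 m

0.3026 m


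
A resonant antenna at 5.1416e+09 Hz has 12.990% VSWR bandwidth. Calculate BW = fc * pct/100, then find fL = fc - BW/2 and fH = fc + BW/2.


BW = 5.1416e+09 * 12.990/100 = 6.678938e+08 Hz
fL = 5.1416e+09 - 6.678938e+08/2 = 4.808e+09 Hz
fH = 5.1416e+09 + 6.678938e+08/2 = 5.476e+09 Hz

BW=6.679e+08 Hz, fL=4.808e+09 Hz, fH=5.476e+09 Hz


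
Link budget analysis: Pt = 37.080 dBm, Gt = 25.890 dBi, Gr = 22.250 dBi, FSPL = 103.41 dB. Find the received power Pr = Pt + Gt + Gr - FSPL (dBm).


Pr = 37.080 + 25.890 + 22.250 - 103.41 = -18.19 dBm

-18.19 dBm


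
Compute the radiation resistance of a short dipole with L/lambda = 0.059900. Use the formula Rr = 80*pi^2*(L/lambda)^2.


Rr = 80 * pi^2 * (0.059900)^2 = 80 * 9.869604 * 3.588010e-03 = 2.833 ohm

2.833 ohm


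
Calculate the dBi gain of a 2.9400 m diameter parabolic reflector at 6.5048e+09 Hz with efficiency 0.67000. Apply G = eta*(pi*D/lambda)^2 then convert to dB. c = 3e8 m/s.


lambda = c / f = 3.0000e+08 / 6.5048e+09 = 0.04611979 m
G_linear = 0.67000 * (pi * 2.9400 / 0.04611979)^2 = 26871.66
G_dBi = 10 * log10(26871.66) = 44.29 dBi

44.29 dBi


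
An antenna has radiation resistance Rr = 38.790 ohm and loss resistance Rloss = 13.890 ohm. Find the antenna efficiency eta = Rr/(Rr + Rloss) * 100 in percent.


eta = 38.790 / (38.790 + 13.890) * 100 = 73.63%

73.63%


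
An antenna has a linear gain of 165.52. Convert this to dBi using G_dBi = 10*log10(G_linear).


G_dBi = 10 * log10(165.52) = 22.19 dBi

22.19 dBi


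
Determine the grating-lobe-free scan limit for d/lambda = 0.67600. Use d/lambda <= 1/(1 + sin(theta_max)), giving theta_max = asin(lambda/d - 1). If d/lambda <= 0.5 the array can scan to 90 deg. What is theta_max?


lambda/d - 1 = 1/0.67600 - 1 = 0.4792899
theta_max = asin(0.4792899) = 28.64 deg

28.64 deg


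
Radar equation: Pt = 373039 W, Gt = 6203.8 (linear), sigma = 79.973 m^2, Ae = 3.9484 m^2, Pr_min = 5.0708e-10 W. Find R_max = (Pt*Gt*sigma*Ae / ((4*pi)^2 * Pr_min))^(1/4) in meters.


R^4 = 373039*6203.8*79.973*3.9484 / ((4*pi)^2 * 5.0708e-10) = 9.125998e+18
R_max = 9.125998e+18^0.25 = 54963 m

54963 m


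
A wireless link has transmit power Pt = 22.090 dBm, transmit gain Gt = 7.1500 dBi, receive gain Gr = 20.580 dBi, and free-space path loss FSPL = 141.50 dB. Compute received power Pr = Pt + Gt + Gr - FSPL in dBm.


Pr = 22.090 + 7.1500 + 20.580 - 141.50 = -91.68 dBm

-91.68 dBm


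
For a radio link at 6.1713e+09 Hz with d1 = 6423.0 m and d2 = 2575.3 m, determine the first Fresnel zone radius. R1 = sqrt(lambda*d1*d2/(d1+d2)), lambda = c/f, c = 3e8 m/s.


lambda = c / f = 3.0000e+08 / 6.1713e+09 = 0.04861212 m
R1 = sqrt(0.04861212 * 6423.0 * 2575.3 / (6423.0 + 2575.3)) = 9.453 m

9.453 m


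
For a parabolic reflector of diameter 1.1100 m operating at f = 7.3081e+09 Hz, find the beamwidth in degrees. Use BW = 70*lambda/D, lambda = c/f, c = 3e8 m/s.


lambda = c / f = 3.0000e+08 / 7.3081e+09 = 0.04105034 m
BW = 70 * 0.04105034 / 1.1100 = 2.589 deg

2.589 deg


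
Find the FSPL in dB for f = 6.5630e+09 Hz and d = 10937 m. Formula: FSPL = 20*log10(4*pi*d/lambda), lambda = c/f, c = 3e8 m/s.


lambda = c / f = 3.0000e+08 / 6.5630e+09 = 0.04571080 m
FSPL = 20 * log10(4*pi*10937/0.04571080) = 129.6 dB

129.6 dB


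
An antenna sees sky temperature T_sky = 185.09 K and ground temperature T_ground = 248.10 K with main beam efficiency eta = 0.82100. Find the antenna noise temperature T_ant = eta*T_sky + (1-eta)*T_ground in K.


T_ant = 0.82100 * 185.09 + (1 - 0.82100) * 248.10 = 196.4 K

196.4 K


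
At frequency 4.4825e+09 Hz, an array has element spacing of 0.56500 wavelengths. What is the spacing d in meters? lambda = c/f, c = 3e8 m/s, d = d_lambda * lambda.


lambda = c / f = 3.0000e+08 / 4.4825e+09 = 0.06692694 m
d = 0.56500 * 0.06692694 = 0.03781 m

0.03781 m


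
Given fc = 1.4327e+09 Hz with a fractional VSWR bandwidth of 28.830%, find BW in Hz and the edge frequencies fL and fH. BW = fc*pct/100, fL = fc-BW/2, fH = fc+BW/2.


BW = 1.4327e+09 * 28.830/100 = 4.130474e+08 Hz
fL = 1.4327e+09 - 4.130474e+08/2 = 1.226e+09 Hz
fH = 1.4327e+09 + 4.130474e+08/2 = 1.639e+09 Hz

BW=4.130e+08 Hz, fL=1.226e+09 Hz, fH=1.639e+09 Hz


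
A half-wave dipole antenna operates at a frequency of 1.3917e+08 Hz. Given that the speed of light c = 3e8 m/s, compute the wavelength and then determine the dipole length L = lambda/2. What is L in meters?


lambda = c / f = 3.0000e+08 / 1.3917e+08 = 2.155637 m
L = lambda / 2 = 2.155637 / 2 = 1.078 m

1.078 m


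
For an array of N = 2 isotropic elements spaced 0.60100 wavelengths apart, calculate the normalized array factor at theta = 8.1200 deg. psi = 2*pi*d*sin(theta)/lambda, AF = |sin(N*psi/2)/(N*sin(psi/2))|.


psi = 2*pi*0.60100*sin(8.1200 deg) = 0.5333754 rad
AF = |sin(2*0.5333754/2) / (2*sin(0.5333754/2))| = 0.9646

0.9646


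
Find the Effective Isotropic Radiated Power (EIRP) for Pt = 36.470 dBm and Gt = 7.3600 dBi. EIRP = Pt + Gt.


EIRP = Pt + Gt = 36.470 + 7.3600 = 43.83 dBm

43.83 dBm


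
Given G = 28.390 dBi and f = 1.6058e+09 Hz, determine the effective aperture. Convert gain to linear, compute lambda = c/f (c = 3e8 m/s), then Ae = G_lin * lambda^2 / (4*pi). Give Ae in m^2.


lambda = c / f = 3.0000e+08 / 1.6058e+09 = 0.1868228 m
G_linear = 10^(28.390/10) = 690.2398
Ae = G_linear * lambda^2 / (4*pi) = 690.2398 * 0.1868228^2 / (4*pi) = 1.917 m^2

1.917 m^2


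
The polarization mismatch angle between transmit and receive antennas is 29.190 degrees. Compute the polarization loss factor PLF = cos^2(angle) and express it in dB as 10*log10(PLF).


PLF_linear = cos^2(29.190 deg) = 0.7621416
PLF_dB = 10 * log10(0.7621416) = -1.180 dB

-1.180 dB


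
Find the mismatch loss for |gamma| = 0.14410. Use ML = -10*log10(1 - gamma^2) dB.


ML = -10 * log10(1 - 0.14410^2) = -10 * log10(0.97923519) = 0.09113 dB

0.09113 dB


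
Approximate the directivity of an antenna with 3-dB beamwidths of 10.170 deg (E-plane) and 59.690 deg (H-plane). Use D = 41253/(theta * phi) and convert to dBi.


D_linear = 41253 / (10.170 * 59.690) = 67.95681
D_dBi = 10 * log10(67.95681) = 18.32 dBi

18.32 dBi


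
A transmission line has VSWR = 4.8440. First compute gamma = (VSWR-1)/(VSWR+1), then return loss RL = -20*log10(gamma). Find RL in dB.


gamma = (4.8440 - 1) / (4.8440 + 1) = 0.6577687
RL = -20 * log10(0.6577687) = 3.639 dB

3.639 dB


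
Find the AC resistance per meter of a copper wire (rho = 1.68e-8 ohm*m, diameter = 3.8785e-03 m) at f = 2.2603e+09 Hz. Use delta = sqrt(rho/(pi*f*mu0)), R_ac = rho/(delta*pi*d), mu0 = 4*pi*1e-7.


delta = sqrt(1.68e-8 / (pi * 2.2603e+09 * 4*pi*1e-7)) = 1.372119e-06 m
R_ac = 1.68e-8 / (1.372119e-06 * pi * 3.8785e-03) = 1.005 ohm/m

1.005 ohm/m


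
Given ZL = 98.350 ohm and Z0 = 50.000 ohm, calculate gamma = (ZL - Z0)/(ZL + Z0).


gamma = (98.350 - 50.000) / (98.350 + 50.000) = 0.3259

0.3259


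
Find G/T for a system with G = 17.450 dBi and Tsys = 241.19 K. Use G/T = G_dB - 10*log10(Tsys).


G/T = 17.450 - 10*log10(241.19) = 17.450 - 23.82359 = -6.374 dB/K

-6.374 dB/K


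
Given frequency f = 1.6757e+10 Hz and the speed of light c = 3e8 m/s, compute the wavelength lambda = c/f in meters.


lambda = c / f = 3.0000e+08 / 1.6757e+10 = 0.01790 m

0.01790 m


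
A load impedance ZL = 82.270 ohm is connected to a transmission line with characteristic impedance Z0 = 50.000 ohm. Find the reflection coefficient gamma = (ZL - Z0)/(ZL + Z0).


gamma = (82.270 - 50.000) / (82.270 + 50.000) = 0.2440

0.2440


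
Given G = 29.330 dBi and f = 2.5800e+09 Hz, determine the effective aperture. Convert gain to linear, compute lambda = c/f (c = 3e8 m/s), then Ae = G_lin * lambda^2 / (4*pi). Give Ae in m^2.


lambda = c / f = 3.0000e+08 / 2.5800e+09 = 0.1162791 m
G_linear = 10^(29.330/10) = 857.0378
Ae = G_linear * lambda^2 / (4*pi) = 857.0378 * 0.1162791^2 / (4*pi) = 0.9221 m^2

0.9221 m^2


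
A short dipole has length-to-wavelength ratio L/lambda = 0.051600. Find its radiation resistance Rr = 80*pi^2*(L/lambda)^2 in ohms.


Rr = 80 * pi^2 * (0.051600)^2 = 80 * 9.869604 * 2.662560e-03 = 2.102 ohm

2.102 ohm


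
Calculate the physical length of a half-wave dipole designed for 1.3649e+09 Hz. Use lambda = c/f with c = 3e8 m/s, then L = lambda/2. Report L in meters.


lambda = c / f = 3.0000e+08 / 1.3649e+09 = 0.2197963 m
L = lambda / 2 = 0.2197963 / 2 = 0.1099 m

0.1099 m


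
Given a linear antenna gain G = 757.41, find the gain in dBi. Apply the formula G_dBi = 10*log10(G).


G_dBi = 10 * log10(757.41) = 28.79 dBi

28.79 dBi


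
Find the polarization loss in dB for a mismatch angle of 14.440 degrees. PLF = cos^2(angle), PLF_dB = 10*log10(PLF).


PLF_linear = cos^2(14.440 deg) = 0.9378166
PLF_dB = 10 * log10(0.9378166) = -0.2788 dB

-0.2788 dB


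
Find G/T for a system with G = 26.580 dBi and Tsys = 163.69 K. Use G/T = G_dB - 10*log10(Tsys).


G/T = 26.580 - 10*log10(163.69) = 26.580 - 22.14022 = 4.440 dB/K

4.440 dB/K


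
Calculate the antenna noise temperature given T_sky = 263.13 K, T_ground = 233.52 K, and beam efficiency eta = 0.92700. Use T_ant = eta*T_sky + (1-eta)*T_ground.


T_ant = 0.92700 * 263.13 + (1 - 0.92700) * 233.52 = 261.0 K

261.0 K


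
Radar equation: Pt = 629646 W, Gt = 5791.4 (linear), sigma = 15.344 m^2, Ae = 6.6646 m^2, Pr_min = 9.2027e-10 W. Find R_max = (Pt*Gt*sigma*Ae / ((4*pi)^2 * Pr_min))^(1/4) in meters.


R^4 = 629646*5791.4*15.344*6.6646 / ((4*pi)^2 * 9.2027e-10) = 2.566006e+18
R_max = 2.566006e+18^0.25 = 40023 m

40023 m


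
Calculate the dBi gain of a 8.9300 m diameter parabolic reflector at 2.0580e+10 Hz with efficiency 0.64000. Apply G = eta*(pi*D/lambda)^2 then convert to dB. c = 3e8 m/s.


lambda = c / f = 3.0000e+08 / 2.0580e+10 = 0.01457726 m
G_linear = 0.64000 * (pi * 8.9300 / 0.01457726)^2 = 2.370450e+06
G_dBi = 10 * log10(2.370450e+06) = 63.75 dBi

63.75 dBi


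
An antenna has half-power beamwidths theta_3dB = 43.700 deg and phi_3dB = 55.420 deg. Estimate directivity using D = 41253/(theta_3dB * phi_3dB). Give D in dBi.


D_linear = 41253 / (43.700 * 55.420) = 17.03364
D_dBi = 10 * log10(17.03364) = 12.31 dBi

12.31 dBi


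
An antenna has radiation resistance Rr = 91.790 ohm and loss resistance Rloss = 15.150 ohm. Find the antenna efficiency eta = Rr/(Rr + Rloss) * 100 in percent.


eta = 91.790 / (91.790 + 15.150) * 100 = 85.83%

85.83%


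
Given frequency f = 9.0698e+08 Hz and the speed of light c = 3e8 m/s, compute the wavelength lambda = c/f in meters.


lambda = c / f = 3.0000e+08 / 9.0698e+08 = 0.3308 m

0.3308 m


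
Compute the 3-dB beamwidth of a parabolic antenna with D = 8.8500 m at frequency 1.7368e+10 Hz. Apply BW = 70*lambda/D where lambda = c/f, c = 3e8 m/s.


lambda = c / f = 3.0000e+08 / 1.7368e+10 = 0.01727315 m
BW = 70 * 0.01727315 / 8.8500 = 0.1366 deg

0.1366 deg


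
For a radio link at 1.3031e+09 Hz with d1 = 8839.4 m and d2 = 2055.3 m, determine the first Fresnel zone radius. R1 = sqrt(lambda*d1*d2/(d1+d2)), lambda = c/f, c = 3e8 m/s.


lambda = c / f = 3.0000e+08 / 1.3031e+09 = 0.2302202 m
R1 = sqrt(0.2302202 * 8839.4 * 2055.3 / (8839.4 + 2055.3)) = 19.59 m

19.59 m


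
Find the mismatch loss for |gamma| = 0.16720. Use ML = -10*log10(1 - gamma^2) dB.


ML = -10 * log10(1 - 0.16720^2) = -10 * log10(0.97204416) = 0.1231 dB

0.1231 dB


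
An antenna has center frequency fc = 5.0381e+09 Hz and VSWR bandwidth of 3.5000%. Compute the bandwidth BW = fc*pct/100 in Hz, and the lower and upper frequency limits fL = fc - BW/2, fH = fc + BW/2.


BW = 5.0381e+09 * 3.5000/100 = 1.763335e+08 Hz
fL = 5.0381e+09 - 1.763335e+08/2 = 4.950e+09 Hz
fH = 5.0381e+09 + 1.763335e+08/2 = 5.126e+09 Hz

BW=1.763e+08 Hz, fL=4.950e+09 Hz, fH=5.126e+09 Hz


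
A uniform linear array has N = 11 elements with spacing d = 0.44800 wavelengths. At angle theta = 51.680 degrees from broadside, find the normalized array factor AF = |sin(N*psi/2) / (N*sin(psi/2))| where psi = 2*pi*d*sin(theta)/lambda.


psi = 2*pi*0.44800*sin(51.680 deg) = 2.208432 rad
AF = |sin(11*2.208432/2) / (11*sin(2.208432/2))| = 0.04151

0.04151


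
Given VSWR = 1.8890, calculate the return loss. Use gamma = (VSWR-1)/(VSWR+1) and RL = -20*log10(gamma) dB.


gamma = (1.8890 - 1) / (1.8890 + 1) = 0.3077189
RL = -20 * log10(0.3077189) = 10.24 dB

10.24 dB


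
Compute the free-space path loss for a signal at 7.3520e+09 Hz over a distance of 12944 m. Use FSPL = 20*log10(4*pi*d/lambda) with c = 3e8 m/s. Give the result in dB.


lambda = c / f = 3.0000e+08 / 7.3520e+09 = 0.04080522 m
FSPL = 20 * log10(4*pi*12944/0.04080522) = 132.0 dB

132.0 dB


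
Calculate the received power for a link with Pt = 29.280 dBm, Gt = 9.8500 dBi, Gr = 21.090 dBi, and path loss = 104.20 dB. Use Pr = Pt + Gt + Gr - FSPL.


Pr = 29.280 + 9.8500 + 21.090 - 104.20 = -43.98 dBm

-43.98 dBm


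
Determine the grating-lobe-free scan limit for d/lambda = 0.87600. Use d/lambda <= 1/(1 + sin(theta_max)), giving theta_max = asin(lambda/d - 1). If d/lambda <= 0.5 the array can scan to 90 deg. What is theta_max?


lambda/d - 1 = 1/0.87600 - 1 = 0.1415525
theta_max = asin(0.1415525) = 8.138 deg

8.138 deg


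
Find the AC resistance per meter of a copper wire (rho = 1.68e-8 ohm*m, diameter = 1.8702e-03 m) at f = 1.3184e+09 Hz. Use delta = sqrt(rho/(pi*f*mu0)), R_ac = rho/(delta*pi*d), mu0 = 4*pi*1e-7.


delta = sqrt(1.68e-8 / (pi * 1.3184e+09 * 4*pi*1e-7)) = 1.796599e-06 m
R_ac = 1.68e-8 / (1.796599e-06 * pi * 1.8702e-03) = 1.592 ohm/m

1.592 ohm/m


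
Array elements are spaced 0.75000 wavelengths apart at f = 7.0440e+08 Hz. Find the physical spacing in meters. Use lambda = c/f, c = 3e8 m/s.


lambda = c / f = 3.0000e+08 / 7.0440e+08 = 0.4258944 m
d = 0.75000 * 0.4258944 = 0.3194 m

0.3194 m


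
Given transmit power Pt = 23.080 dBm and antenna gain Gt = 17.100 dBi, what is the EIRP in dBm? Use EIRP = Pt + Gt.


EIRP = Pt + Gt = 23.080 + 17.100 = 40.18 dBm

40.18 dBm


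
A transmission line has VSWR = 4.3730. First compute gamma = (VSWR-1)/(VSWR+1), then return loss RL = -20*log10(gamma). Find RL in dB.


gamma = (4.3730 - 1) / (4.3730 + 1) = 0.6277685
RL = -20 * log10(0.6277685) = 4.044 dB

4.044 dB


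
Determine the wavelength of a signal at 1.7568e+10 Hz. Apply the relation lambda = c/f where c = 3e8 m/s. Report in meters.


lambda = c / f = 3.0000e+08 / 1.7568e+10 = 0.01708 m

0.01708 m


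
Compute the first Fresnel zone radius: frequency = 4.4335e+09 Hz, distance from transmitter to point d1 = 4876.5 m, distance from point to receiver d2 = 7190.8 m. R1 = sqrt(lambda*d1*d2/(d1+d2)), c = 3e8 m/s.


lambda = c / f = 3.0000e+08 / 4.4335e+09 = 0.06766663 m
R1 = sqrt(0.06766663 * 4876.5 * 7190.8 / (4876.5 + 7190.8)) = 14.02 m

14.02 m


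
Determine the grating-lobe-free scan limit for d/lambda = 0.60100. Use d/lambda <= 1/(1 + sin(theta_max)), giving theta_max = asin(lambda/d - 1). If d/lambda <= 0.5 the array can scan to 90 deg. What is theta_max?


lambda/d - 1 = 1/0.60100 - 1 = 0.6638935
theta_max = asin(0.6638935) = 41.60 deg

41.60 deg


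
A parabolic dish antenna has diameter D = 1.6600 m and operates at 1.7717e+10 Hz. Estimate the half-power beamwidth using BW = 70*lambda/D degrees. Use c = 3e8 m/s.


lambda = c / f = 3.0000e+08 / 1.7717e+10 = 0.01693289 m
BW = 70 * 0.01693289 / 1.6600 = 0.7140 deg

0.7140 deg


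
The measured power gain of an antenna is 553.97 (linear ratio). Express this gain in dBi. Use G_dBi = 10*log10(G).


G_dBi = 10 * log10(553.97) = 27.43 dBi

27.43 dBi


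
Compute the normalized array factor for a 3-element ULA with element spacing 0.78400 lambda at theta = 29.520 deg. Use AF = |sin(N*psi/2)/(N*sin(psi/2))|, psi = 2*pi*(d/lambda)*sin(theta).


psi = 2*pi*0.78400*sin(29.520 deg) = 2.427183 rad
AF = |sin(3*2.427183/2) / (3*sin(2.427183/2))| = 0.1703

0.1703


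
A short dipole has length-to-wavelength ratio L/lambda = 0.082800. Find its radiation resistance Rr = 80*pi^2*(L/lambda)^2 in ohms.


Rr = 80 * pi^2 * (0.082800)^2 = 80 * 9.869604 * 6.855840e-03 = 5.413 ohm

5.413 ohm


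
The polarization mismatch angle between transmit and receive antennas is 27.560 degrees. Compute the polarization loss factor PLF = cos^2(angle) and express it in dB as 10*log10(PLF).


PLF_linear = cos^2(27.560 deg) = 0.7859298
PLF_dB = 10 * log10(0.7859298) = -1.046 dB

-1.046 dB


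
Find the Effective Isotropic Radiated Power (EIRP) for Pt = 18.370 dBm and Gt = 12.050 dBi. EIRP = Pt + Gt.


EIRP = Pt + Gt = 18.370 + 12.050 = 30.42 dBm

30.42 dBm


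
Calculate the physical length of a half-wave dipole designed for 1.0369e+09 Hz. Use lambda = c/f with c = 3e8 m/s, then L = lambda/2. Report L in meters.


lambda = c / f = 3.0000e+08 / 1.0369e+09 = 0.2893239 m
L = lambda / 2 = 0.2893239 / 2 = 0.1447 m

0.1447 m


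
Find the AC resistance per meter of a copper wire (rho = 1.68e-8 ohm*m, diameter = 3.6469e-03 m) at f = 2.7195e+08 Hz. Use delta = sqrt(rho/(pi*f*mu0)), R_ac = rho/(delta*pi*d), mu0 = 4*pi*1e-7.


delta = sqrt(1.68e-8 / (pi * 2.7195e+08 * 4*pi*1e-7)) = 3.955763e-06 m
R_ac = 1.68e-8 / (3.955763e-06 * pi * 3.6469e-03) = 0.3707 ohm/m

0.3707 ohm/m


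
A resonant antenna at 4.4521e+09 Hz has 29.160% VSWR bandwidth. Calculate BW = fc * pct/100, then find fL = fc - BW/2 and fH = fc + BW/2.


BW = 4.4521e+09 * 29.160/100 = 1.298232e+09 Hz
fL = 4.4521e+09 - 1.298232e+09/2 = 3.803e+09 Hz
fH = 4.4521e+09 + 1.298232e+09/2 = 5.101e+09 Hz

BW=1.298e+09 Hz, fL=3.803e+09 Hz, fH=5.101e+09 Hz


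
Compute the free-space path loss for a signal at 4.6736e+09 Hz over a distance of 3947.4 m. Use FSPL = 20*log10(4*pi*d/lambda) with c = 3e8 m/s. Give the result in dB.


lambda = c / f = 3.0000e+08 / 4.6736e+09 = 0.06419035 m
FSPL = 20 * log10(4*pi*3947.4/0.06419035) = 117.8 dB

117.8 dB


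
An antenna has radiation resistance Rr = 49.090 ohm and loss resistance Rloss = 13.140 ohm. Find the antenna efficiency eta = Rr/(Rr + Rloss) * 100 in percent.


eta = 49.090 / (49.090 + 13.140) * 100 = 78.88%

78.88%


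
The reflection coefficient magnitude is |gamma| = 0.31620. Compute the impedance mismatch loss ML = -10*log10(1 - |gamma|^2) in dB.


ML = -10 * log10(1 - 0.31620^2) = -10 * log10(0.90001756) = 0.4575 dB

0.4575 dB


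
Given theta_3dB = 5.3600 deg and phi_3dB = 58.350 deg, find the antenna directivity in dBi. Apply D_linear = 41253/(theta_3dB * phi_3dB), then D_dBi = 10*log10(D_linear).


D_linear = 41253 / (5.3600 * 58.350) = 131.9015
D_dBi = 10 * log10(131.9015) = 21.20 dBi

21.20 dBi


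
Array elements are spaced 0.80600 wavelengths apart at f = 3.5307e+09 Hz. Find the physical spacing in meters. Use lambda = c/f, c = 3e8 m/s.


lambda = c / f = 3.0000e+08 / 3.5307e+09 = 0.08496899 m
d = 0.80600 * 0.08496899 = 0.06849 m

0.06849 m


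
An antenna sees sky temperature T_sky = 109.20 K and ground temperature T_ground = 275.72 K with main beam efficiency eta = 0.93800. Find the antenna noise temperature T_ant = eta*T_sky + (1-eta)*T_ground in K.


T_ant = 0.93800 * 109.20 + (1 - 0.93800) * 275.72 = 119.5 K

119.5 K


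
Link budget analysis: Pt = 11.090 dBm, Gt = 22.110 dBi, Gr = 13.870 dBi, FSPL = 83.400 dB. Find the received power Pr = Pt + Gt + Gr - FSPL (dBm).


Pr = 11.090 + 22.110 + 13.870 - 83.400 = -36.33 dBm

-36.33 dBm


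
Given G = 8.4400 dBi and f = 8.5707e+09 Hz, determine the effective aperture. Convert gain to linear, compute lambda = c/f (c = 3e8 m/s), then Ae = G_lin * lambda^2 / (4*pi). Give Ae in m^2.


lambda = c / f = 3.0000e+08 / 8.5707e+09 = 0.03500298 m
G_linear = 10^(8.4400/10) = 6.982324
Ae = G_linear * lambda^2 / (4*pi) = 6.982324 * 0.03500298^2 / (4*pi) = 6.808e-04 m^2

6.808e-04 m^2


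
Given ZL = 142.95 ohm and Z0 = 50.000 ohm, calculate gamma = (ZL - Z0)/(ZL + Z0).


gamma = (142.95 - 50.000) / (142.95 + 50.000) = 0.4817

0.4817


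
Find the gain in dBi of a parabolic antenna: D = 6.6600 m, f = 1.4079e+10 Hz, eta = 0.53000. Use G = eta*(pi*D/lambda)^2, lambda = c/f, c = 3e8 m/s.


lambda = c / f = 3.0000e+08 / 1.4079e+10 = 0.02130833 m
G_linear = 0.53000 * (pi * 6.6600 / 0.02130833)^2 = 511005.1
G_dBi = 10 * log10(511005.1) = 57.08 dBi

57.08 dBi


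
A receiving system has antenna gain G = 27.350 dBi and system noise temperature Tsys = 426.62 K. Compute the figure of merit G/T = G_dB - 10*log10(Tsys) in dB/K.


G/T = 27.350 - 10*log10(426.62) = 27.350 - 26.30041 = 1.050 dB/K

1.050 dB/K


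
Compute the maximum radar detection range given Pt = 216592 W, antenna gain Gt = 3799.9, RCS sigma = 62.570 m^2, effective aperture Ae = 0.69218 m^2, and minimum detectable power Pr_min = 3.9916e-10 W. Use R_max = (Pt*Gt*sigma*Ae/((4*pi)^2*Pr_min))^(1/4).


R^4 = 216592*3799.9*62.570*0.69218 / ((4*pi)^2 * 3.9916e-10) = 5.655006e+17
R_max = 5.655006e+17^0.25 = 27423 m

27423 m


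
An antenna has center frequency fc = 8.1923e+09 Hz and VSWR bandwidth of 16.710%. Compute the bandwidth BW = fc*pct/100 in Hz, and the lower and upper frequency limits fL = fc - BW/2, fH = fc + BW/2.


BW = 8.1923e+09 * 16.710/100 = 1.368933e+09 Hz
fL = 8.1923e+09 - 1.368933e+09/2 = 7.508e+09 Hz
fH = 8.1923e+09 + 1.368933e+09/2 = 8.877e+09 Hz

BW=1.369e+09 Hz, fL=7.508e+09 Hz, fH=8.877e+09 Hz


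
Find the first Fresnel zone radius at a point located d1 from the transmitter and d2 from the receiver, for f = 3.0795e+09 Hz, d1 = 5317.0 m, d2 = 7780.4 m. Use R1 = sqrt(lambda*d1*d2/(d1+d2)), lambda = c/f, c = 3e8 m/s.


lambda = c / f = 3.0000e+08 / 3.0795e+09 = 0.09741841 m
R1 = sqrt(0.09741841 * 5317.0 * 7780.4 / (5317.0 + 7780.4)) = 17.54 m

17.54 m


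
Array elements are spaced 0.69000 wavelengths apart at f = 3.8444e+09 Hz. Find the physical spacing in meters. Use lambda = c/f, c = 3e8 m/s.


lambda = c / f = 3.0000e+08 / 3.8444e+09 = 0.07803558 m
d = 0.69000 * 0.07803558 = 0.05384 m

0.05384 m


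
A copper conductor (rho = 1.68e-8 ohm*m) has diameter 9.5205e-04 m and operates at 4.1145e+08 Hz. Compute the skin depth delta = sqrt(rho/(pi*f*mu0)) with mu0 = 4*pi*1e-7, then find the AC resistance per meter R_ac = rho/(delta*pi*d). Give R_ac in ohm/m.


delta = sqrt(1.68e-8 / (pi * 4.1145e+08 * 4*pi*1e-7)) = 3.216001e-06 m
R_ac = 1.68e-8 / (3.216001e-06 * pi * 9.5205e-04) = 1.747 ohm/m

1.747 ohm/m


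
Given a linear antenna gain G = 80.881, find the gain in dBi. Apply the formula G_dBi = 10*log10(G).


G_dBi = 10 * log10(80.881) = 19.08 dBi

19.08 dBi


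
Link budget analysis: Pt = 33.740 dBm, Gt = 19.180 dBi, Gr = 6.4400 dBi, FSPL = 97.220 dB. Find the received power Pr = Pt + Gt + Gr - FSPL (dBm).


Pr = 33.740 + 19.180 + 6.4400 - 97.220 = -37.86 dBm

-37.86 dBm


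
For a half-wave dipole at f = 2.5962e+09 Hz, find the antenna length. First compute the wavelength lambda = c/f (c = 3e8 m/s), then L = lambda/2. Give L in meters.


lambda = c / f = 3.0000e+08 / 2.5962e+09 = 0.1155535 m
L = lambda / 2 = 0.1155535 / 2 = 0.05778 m

0.05778 m


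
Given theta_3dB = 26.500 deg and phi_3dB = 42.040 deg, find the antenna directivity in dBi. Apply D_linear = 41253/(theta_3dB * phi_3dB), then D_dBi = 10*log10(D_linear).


D_linear = 41253 / (26.500 * 42.040) = 37.02942
D_dBi = 10 * log10(37.02942) = 15.69 dBi

15.69 dBi


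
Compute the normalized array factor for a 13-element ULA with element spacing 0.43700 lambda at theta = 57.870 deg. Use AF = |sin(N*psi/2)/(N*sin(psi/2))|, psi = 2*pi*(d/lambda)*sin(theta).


psi = 2*pi*0.43700*sin(57.870 deg) = 2.325222 rad
AF = |sin(13*2.325222/2) / (13*sin(2.325222/2))| = 0.04691

0.04691


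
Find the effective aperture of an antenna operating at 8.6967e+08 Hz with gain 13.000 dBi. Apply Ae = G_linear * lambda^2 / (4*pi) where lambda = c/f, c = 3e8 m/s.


lambda = c / f = 3.0000e+08 / 8.6967e+08 = 0.3449584 m
G_linear = 10^(13.000/10) = 19.95262
Ae = G_linear * lambda^2 / (4*pi) = 19.95262 * 0.3449584^2 / (4*pi) = 0.1889 m^2

0.1889 m^2


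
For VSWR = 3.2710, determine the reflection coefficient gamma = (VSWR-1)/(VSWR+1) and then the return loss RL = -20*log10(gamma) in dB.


gamma = (3.2710 - 1) / (3.2710 + 1) = 0.5317256
RL = -20 * log10(0.5317256) = 5.486 dB

5.486 dB


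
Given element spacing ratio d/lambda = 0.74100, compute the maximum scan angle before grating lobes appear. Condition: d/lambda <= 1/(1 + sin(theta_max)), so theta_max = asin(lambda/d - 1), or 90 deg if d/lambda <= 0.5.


lambda/d - 1 = 1/0.74100 - 1 = 0.3495277
theta_max = asin(0.3495277) = 20.46 deg

20.46 deg


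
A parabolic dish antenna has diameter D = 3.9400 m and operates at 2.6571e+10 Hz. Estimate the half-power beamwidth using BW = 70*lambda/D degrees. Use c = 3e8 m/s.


lambda = c / f = 3.0000e+08 / 2.6571e+10 = 0.01129050 m
BW = 70 * 0.01129050 / 3.9400 = 0.2006 deg

0.2006 deg


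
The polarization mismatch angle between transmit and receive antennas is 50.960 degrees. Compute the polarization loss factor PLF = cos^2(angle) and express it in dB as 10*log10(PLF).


PLF_linear = cos^2(50.960 deg) = 0.3967271
PLF_dB = 10 * log10(0.3967271) = -4.015 dB

-4.015 dB


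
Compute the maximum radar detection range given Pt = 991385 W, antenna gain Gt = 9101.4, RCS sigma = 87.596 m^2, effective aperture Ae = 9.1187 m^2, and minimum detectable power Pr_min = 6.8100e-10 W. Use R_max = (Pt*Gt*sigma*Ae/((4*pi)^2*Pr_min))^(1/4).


R^4 = 991385*9101.4*87.596*9.1187 / ((4*pi)^2 * 6.8100e-10) = 6.701946e+19
R_max = 6.701946e+19^0.25 = 90480 m

90480 m


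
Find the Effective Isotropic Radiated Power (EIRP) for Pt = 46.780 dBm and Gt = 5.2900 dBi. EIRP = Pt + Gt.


EIRP = Pt + Gt = 46.780 + 5.2900 = 52.07 dBm

52.07 dBm


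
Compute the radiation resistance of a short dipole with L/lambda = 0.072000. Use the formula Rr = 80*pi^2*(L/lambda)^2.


Rr = 80 * pi^2 * (0.072000)^2 = 80 * 9.869604 * 5.184000e-03 = 4.093 ohm

4.093 ohm


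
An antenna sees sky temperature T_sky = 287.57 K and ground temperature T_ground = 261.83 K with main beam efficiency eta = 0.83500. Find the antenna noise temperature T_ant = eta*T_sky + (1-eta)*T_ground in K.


T_ant = 0.83500 * 287.57 + (1 - 0.83500) * 261.83 = 283.3 K

283.3 K


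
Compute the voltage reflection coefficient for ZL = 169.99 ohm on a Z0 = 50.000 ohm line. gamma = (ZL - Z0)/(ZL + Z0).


gamma = (169.99 - 50.000) / (169.99 + 50.000) = 0.5454

0.5454


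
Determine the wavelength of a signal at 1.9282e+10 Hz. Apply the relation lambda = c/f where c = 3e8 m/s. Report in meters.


lambda = c / f = 3.0000e+08 / 1.9282e+10 = 0.01556 m

0.01556 m


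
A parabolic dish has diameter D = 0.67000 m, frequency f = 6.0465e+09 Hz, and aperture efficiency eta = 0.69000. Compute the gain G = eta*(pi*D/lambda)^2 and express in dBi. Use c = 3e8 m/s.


lambda = c / f = 3.0000e+08 / 6.0465e+09 = 0.04961548 m
G_linear = 0.69000 * (pi * 0.67000 / 0.04961548)^2 = 1241.835
G_dBi = 10 * log10(1241.835) = 30.94 dBi

30.94 dBi


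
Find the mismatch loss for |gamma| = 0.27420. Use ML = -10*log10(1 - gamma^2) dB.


ML = -10 * log10(1 - 0.27420^2) = -10 * log10(0.92481436) = 0.3395 dB

0.3395 dB


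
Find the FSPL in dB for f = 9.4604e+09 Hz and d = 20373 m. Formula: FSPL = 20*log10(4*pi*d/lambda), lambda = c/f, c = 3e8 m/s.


lambda = c / f = 3.0000e+08 / 9.4604e+09 = 0.03171113 m
FSPL = 20 * log10(4*pi*20373/0.03171113) = 138.1 dB

138.1 dB


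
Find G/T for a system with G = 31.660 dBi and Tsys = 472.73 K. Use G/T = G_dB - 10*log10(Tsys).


G/T = 31.660 - 10*log10(472.73) = 31.660 - 26.74613 = 4.914 dB/K

4.914 dB/K


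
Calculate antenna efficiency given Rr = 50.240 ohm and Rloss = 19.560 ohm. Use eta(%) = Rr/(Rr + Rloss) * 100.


eta = 50.240 / (50.240 + 19.560) * 100 = 71.98%

71.98%


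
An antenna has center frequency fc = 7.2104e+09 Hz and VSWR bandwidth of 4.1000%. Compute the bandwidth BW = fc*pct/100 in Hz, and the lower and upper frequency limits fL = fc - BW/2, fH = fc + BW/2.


BW = 7.2104e+09 * 4.1000/100 = 2.956264e+08 Hz
fL = 7.2104e+09 - 2.956264e+08/2 = 7.063e+09 Hz
fH = 7.2104e+09 + 2.956264e+08/2 = 7.358e+09 Hz

BW=2.956e+08 Hz, fL=7.063e+09 Hz, fH=7.358e+09 Hz


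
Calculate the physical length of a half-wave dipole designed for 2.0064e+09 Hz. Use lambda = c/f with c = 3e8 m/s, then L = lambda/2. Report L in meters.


lambda = c / f = 3.0000e+08 / 2.0064e+09 = 0.1495215 m
L = lambda / 2 = 0.1495215 / 2 = 0.07476 m

0.07476 m


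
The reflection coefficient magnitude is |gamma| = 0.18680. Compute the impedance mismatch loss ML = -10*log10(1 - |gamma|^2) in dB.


ML = -10 * log10(1 - 0.18680^2) = -10 * log10(0.96510576) = 0.1543 dB

0.1543 dB


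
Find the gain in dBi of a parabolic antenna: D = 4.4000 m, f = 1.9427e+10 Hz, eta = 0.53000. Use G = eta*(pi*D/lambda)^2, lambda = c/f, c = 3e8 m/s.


lambda = c / f = 3.0000e+08 / 1.9427e+10 = 0.01544243 m
G_linear = 0.53000 * (pi * 4.4000 / 0.01544243)^2 = 424668.1
G_dBi = 10 * log10(424668.1) = 56.28 dBi

56.28 dBi


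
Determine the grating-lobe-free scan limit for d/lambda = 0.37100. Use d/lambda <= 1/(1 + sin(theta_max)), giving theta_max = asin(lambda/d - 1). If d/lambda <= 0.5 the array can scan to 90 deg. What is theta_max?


lambda/d - 1 = 1/0.37100 - 1 = 1.695418 >= 1
d/lambda <= 0.5, so the array can scan to endfire without grating lobes: theta_max = 90 deg

90 deg


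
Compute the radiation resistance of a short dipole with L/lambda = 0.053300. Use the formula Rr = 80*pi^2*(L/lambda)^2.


Rr = 80 * pi^2 * (0.053300)^2 = 80 * 9.869604 * 2.840890e-03 = 2.243 ohm

2.243 ohm


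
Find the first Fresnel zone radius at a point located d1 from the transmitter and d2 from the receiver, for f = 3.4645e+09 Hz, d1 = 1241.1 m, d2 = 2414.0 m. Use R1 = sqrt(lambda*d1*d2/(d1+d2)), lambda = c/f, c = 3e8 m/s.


lambda = c / f = 3.0000e+08 / 3.4645e+09 = 0.08659258 m
R1 = sqrt(0.08659258 * 1241.1 * 2414.0 / (1241.1 + 2414.0)) = 8.425 m

8.425 m


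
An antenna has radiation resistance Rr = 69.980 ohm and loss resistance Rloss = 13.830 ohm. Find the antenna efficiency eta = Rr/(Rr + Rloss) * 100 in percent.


eta = 69.980 / (69.980 + 13.830) * 100 = 83.50%

83.50%


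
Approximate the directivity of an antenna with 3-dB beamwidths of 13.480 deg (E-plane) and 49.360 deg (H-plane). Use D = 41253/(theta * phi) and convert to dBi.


D_linear = 41253 / (13.480 * 49.360) = 61.99983
D_dBi = 10 * log10(61.99983) = 17.92 dBi

17.92 dBi


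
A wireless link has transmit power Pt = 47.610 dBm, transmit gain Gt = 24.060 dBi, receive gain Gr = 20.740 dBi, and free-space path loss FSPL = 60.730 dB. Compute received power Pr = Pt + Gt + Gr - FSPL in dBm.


Pr = 47.610 + 24.060 + 20.740 - 60.730 = 31.68 dBm

31.68 dBm


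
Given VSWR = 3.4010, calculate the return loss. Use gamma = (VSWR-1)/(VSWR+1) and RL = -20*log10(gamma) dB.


gamma = (3.4010 - 1) / (3.4010 + 1) = 0.5455578
RL = -20 * log10(0.5455578) = 5.263 dB

5.263 dB


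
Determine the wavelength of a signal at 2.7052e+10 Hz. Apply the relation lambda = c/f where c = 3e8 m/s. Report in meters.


lambda = c / f = 3.0000e+08 / 2.7052e+10 = 0.01109 m

0.01109 m


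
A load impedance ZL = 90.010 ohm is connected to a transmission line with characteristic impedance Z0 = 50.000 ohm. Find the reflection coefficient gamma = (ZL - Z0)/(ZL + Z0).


gamma = (90.010 - 50.000) / (90.010 + 50.000) = 0.2858

0.2858


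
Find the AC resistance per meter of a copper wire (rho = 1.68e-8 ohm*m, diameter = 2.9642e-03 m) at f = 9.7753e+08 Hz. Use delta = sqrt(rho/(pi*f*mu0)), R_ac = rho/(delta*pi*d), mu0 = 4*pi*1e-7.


delta = sqrt(1.68e-8 / (pi * 9.7753e+08 * 4*pi*1e-7)) = 2.086458e-06 m
R_ac = 1.68e-8 / (2.086458e-06 * pi * 2.9642e-03) = 0.8647 ohm/m

0.8647 ohm/m


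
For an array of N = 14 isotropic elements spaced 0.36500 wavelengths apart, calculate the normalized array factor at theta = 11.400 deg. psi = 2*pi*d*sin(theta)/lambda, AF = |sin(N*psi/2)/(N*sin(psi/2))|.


psi = 2*pi*0.36500*sin(11.400 deg) = 0.4533000 rad
AF = |sin(14*0.4533000/2) / (14*sin(0.4533000/2))| = 0.01001

0.01001


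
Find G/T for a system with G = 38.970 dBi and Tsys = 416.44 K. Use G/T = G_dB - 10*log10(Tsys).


G/T = 38.970 - 10*log10(416.44) = 38.970 - 26.19552 = 12.77 dB/K

12.77 dB/K


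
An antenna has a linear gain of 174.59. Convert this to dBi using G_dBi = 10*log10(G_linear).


G_dBi = 10 * log10(174.59) = 22.42 dBi

22.42 dBi


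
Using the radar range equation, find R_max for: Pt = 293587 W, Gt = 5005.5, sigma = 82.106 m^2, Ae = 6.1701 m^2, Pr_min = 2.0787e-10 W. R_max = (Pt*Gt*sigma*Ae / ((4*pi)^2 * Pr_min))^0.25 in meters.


R^4 = 293587*5005.5*82.106*6.1701 / ((4*pi)^2 * 2.0787e-10) = 2.267983e+19
R_max = 2.267983e+19^0.25 = 69010 m

69010 m


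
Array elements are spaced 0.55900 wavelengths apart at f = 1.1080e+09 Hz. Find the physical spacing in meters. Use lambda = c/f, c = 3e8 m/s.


lambda = c / f = 3.0000e+08 / 1.1080e+09 = 0.2707581 m
d = 0.55900 * 0.2707581 = 0.1514 m

0.1514 m


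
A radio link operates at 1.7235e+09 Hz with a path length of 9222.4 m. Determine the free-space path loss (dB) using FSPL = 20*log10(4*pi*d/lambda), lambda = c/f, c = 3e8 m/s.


lambda = c / f = 3.0000e+08 / 1.7235e+09 = 0.1740644 m
FSPL = 20 * log10(4*pi*9222.4/0.1740644) = 116.5 dB

116.5 dB


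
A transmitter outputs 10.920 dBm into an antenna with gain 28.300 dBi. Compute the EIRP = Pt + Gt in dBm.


EIRP = Pt + Gt = 10.920 + 28.300 = 39.22 dBm

39.22 dBm


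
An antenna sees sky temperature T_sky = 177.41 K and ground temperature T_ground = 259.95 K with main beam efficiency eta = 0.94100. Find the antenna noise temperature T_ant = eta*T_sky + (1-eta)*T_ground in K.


T_ant = 0.94100 * 177.41 + (1 - 0.94100) * 259.95 = 182.3 K

182.3 K


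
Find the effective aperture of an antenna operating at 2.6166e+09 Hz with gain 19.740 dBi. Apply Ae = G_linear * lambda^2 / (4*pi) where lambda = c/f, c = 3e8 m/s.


lambda = c / f = 3.0000e+08 / 2.6166e+09 = 0.1146526 m
G_linear = 10^(19.740/10) = 94.18896
Ae = G_linear * lambda^2 / (4*pi) = 94.18896 * 0.1146526^2 / (4*pi) = 0.09853 m^2

0.09853 m^2


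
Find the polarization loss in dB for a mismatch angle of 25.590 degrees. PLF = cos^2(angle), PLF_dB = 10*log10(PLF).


PLF_linear = cos^2(25.590 deg) = 0.8134379
PLF_dB = 10 * log10(0.8134379) = -0.8968 dB

-0.8968 dB


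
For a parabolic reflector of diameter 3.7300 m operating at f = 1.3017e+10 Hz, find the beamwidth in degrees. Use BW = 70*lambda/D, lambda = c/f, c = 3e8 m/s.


lambda = c / f = 3.0000e+08 / 1.3017e+10 = 0.02304678 m
BW = 70 * 0.02304678 / 3.7300 = 0.4325 deg

0.4325 deg


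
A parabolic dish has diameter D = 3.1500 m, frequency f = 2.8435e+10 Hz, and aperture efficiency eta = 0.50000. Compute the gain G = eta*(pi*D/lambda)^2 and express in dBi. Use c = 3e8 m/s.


lambda = c / f = 3.0000e+08 / 2.8435e+10 = 0.01055038 m
G_linear = 0.50000 * (pi * 3.1500 / 0.01055038)^2 = 439900.7
G_dBi = 10 * log10(439900.7) = 56.43 dBi

56.43 dBi
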